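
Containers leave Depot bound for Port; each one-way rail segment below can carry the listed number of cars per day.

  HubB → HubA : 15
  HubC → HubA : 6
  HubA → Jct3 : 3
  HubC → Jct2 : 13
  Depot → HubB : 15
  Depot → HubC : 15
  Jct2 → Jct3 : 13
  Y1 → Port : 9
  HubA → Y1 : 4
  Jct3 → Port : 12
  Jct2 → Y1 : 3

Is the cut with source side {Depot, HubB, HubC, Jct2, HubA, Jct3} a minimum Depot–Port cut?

Yes — it is a minimum cut (capacity 19).

Given cut capacity: 3 + 4 + 12 = 19.
Augment Depot→HubB→HubA→Y1→Port: bottleneck 4, flow now 4.
Augment Depot→HubB→HubA→Jct3→Port: bottleneck 3, flow now 7.
Augment Depot→HubC→Jct2→Y1→Port: bottleneck 3, flow now 10.
Augment Depot→HubC→Jct2→Jct3→Port: bottleneck 9, flow now 19.
No augmenting path remains; maximum flow = 19.
Cut capacity 19 equals the max flow, so it is a minimum cut.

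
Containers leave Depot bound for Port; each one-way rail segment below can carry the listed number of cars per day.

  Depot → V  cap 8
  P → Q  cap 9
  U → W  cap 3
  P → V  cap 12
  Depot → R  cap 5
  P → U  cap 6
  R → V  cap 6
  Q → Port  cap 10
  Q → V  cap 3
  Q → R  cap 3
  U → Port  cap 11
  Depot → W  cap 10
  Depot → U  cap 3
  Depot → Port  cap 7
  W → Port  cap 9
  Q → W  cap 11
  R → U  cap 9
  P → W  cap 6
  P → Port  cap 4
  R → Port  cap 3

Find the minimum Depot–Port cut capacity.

Augment Depot→Port: bottleneck 7, flow now 7.
Augment Depot→R→Port: bottleneck 3, flow now 10.
Augment Depot→U→Port: bottleneck 3, flow now 13.
Augment Depot→W→Port: bottleneck 9, flow now 22.
Augment Depot→R→U→Port: bottleneck 2, flow now 24.
No augmenting path remains; maximum flow = 24.
By max-flow min-cut, the minimum cut capacity equals the max flow.
In the residual graph, reachable from Depot: {Depot, V, W}.
Min-cut edges: Depot→R (5), Depot→U (3), Depot→Port (7), W→Port (9); capacity 5 + 3 + 7 + 9 = 24.

24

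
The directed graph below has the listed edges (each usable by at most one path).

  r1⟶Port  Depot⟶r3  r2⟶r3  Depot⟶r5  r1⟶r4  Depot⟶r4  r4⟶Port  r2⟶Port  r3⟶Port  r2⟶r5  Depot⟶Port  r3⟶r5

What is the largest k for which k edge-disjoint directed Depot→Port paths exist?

3

Assign every edge capacity 1; by Menger, the answer equals the max flow.
Path Depot→Port (+1); total 1.
Path Depot→r3→Port (+1); total 2.
Path Depot→r4→Port (+1); total 3.
No residual Depot→Port path; max flow = 3.
Certifying cut of size 3: {Depot→Port, Depot→r3, Depot→r4}.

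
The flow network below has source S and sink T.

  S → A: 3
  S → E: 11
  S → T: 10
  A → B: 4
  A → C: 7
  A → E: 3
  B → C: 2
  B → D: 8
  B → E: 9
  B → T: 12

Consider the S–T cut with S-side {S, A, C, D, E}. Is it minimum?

Given cut capacity: 10 + 4 = 14.
Augment S→T: bottleneck 10, flow now 10.
Augment S→A→B→T: bottleneck 3, flow now 13.
No augmenting path remains; maximum flow = 13.
In the residual graph, reachable from S: {S, E}.
Min-cut edges: S→A (3), S→T (10); capacity 3 + 10 = 13.
Cut capacity 14 exceeds the max flow 13, so it is not minimum.

No — its capacity is 14, but the minimum cut has capacity 13.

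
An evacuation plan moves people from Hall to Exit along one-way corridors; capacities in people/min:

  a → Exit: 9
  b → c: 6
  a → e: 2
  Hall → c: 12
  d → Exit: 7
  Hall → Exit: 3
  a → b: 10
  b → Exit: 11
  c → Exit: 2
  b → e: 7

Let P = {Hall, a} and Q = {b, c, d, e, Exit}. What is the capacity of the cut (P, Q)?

36

Edges leaving {Hall, a}: Hall→c (12), Hall→Exit (3), a→b (10), a→e (2), a→Exit (9).
Cut capacity = 12 + 3 + 10 + 2 + 9 = 36.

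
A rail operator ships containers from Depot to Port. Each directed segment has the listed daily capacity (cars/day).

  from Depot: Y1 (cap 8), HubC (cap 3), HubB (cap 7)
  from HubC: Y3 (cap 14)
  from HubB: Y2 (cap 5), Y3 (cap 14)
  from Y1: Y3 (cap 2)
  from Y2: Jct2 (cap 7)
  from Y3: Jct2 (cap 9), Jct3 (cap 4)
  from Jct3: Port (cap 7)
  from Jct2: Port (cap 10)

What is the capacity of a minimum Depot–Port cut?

12

Augment Depot→HubC→Y3→Jct3→Port: bottleneck 3, flow now 3.
Augment Depot→HubB→Y2→Jct2→Port: bottleneck 5, flow now 8.
Augment Depot→HubB→Y3→Jct3→Port: bottleneck 1, flow now 9.
Augment Depot→HubB→Y3→Jct2→Port: bottleneck 1, flow now 10.
Augment Depot→Y1→Y3→Jct2→Port: bottleneck 2, flow now 12.
No augmenting path remains; maximum flow = 12.
By max-flow min-cut, the minimum cut capacity equals the max flow.
In the residual graph, reachable from Depot: {Depot, Y1}.
Min-cut edges: Depot→HubC (3), Depot→HubB (7), Y1→Y3 (2); capacity 3 + 7 + 2 = 12.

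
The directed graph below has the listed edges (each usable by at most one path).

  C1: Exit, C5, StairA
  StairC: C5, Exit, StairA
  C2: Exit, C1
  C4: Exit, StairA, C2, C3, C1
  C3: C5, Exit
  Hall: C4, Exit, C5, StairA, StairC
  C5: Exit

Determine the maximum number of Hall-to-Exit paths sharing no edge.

4

Assign every edge capacity 1; by Menger, the answer equals the max flow.
Path Hall→Exit (+1); total 1.
Path Hall→C4→Exit (+1); total 2.
Path Hall→StairC→Exit (+1); total 3.
Path Hall→C5→Exit (+1); total 4.
No residual Hall→Exit path; max flow = 4.
Certifying cut of size 4: {Hall→C4, Hall→C5, Hall→Exit, Hall→StairC}.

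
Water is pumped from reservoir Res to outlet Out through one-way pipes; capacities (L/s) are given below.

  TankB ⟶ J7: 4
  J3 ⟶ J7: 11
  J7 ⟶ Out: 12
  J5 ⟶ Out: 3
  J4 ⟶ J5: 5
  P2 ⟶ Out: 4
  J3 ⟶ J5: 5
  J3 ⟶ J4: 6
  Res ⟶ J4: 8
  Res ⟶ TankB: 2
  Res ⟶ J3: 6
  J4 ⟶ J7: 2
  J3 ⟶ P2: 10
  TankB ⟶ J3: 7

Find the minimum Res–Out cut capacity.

Augment Res→J4→J7→Out: bottleneck 2, flow now 2.
Augment Res→J4→J5→Out: bottleneck 3, flow now 5.
Augment Res→J3→J7→Out: bottleneck 6, flow now 11.
Augment Res→TankB→J7→Out: bottleneck 2, flow now 13.
No augmenting path remains; maximum flow = 13.
By max-flow min-cut, the minimum cut capacity equals the max flow.
In the residual graph, reachable from Res: {Res, J4, J5}.
Min-cut edges: Res→J3 (6), Res→TankB (2), J4→J7 (2), J5→Out (3); capacity 6 + 2 + 2 + 3 = 13.

13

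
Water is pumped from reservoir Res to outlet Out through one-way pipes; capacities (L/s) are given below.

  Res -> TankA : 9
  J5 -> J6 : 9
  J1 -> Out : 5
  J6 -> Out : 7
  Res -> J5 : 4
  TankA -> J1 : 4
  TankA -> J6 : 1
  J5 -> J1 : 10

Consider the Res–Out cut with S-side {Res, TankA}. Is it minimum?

Given cut capacity: 4 + 4 + 1 = 9.
Augment Res→J5→J1→Out: bottleneck 4, flow now 4.
Augment Res→TankA→J1→Out: bottleneck 1, flow now 5.
Augment Res→TankA→J6→Out: bottleneck 1, flow now 6.
Augment Res→TankA→J1→J5→J6→Out: bottleneck 3, flow now 9. (uses reverse residual edge)
No augmenting path remains; maximum flow = 9.
Cut capacity 9 equals the max flow, so it is a minimum cut.

Yes — it is a minimum cut (capacity 9).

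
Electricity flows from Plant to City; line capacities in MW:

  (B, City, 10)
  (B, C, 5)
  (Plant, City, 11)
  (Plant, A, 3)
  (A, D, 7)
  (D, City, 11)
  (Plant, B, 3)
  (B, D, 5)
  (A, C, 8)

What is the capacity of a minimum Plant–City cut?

Augment Plant→City: bottleneck 11, flow now 11.
Augment Plant→B→City: bottleneck 3, flow now 14.
Augment Plant→A→D→City: bottleneck 3, flow now 17.
No augmenting path remains; maximum flow = 17.
By max-flow min-cut, the minimum cut capacity equals the max flow.
In the residual graph, reachable from Plant: {Plant}.
Min-cut edges: Plant→A (3), Plant→B (3), Plant→City (11); capacity 3 + 3 + 11 = 17.

17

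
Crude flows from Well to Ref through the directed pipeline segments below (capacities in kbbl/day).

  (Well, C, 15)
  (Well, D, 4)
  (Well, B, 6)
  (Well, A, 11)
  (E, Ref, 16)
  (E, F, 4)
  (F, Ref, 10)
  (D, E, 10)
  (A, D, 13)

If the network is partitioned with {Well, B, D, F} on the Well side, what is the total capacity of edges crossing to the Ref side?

Edges leaving {Well, B, D, F}: Well→A (11), Well→C (15), D→E (10), F→Ref (10).
Cut capacity = 11 + 15 + 10 + 10 = 46.

46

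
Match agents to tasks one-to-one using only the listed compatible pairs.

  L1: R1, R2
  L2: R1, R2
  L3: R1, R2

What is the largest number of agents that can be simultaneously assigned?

Unit-capacity flow: source→left, listed edges, right→sink; max matching = max flow.
Augmenting path L1→R1 (+1); matched 1.
Augmenting path L2→R2 (+1); matched 2.
No augmenting path remains; maximum matching = 2.
König certificate: {R1, R2} is a vertex cover of size 2 (every listed pair touches it), so no matching can be larger.

2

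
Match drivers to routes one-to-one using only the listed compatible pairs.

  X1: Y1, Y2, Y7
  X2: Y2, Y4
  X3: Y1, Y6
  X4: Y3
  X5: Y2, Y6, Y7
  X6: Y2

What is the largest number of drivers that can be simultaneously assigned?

6

Unit-capacity flow: source→left, listed edges, right→sink; max matching = max flow.
Augmenting path X1→Y1 (+1); matched 1.
Augmenting path X2→Y2 (+1); matched 2.
Augmenting path X3→Y6 (+1); matched 3.
Augmenting path X4→Y3 (+1); matched 4.
Augmenting path X5→Y7 (+1); matched 5.
Augmenting path X6→Y2→X2→Y4 (+1); matched 6.
No augmenting path remains; maximum matching = 6.
König certificate: {X1, X2, X3, X4, X5, X6} is a vertex cover of size 6 (every listed pair touches it), so no matching can be larger.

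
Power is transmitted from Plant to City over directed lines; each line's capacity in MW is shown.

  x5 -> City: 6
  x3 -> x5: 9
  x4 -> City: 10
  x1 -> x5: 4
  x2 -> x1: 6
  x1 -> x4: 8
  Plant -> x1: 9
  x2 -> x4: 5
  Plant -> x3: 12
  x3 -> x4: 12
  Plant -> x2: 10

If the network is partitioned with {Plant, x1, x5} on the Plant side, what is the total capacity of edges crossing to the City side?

36

Edges leaving {Plant, x1, x5}: Plant→x2 (10), Plant→x3 (12), x1→x4 (8), x5→City (6).
Cut capacity = 10 + 12 + 8 + 6 = 36.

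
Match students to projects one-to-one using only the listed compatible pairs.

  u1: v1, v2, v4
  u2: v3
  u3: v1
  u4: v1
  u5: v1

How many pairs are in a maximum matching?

3

Unit-capacity flow: source→left, listed edges, right→sink; max matching = max flow.
Augmenting path u1→v1 (+1); matched 1.
Augmenting path u2→v3 (+1); matched 2.
Augmenting path u3→v1→u1→v2 (+1); matched 3.
No augmenting path remains; maximum matching = 3.
König certificate: {u1, u2, v1} is a vertex cover of size 3 (every listed pair touches it), so no matching can be larger.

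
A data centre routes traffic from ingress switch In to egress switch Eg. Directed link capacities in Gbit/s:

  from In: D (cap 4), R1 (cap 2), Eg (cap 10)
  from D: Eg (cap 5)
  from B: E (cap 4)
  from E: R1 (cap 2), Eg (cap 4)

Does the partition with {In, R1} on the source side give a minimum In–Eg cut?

Given cut capacity: 4 + 10 = 14.
Augment In→Eg: bottleneck 10, flow now 10.
Augment In→D→Eg: bottleneck 4, flow now 14.
No augmenting path remains; maximum flow = 14.
Cut capacity 14 equals the max flow, so it is a minimum cut.

Yes — it is a minimum cut (capacity 14).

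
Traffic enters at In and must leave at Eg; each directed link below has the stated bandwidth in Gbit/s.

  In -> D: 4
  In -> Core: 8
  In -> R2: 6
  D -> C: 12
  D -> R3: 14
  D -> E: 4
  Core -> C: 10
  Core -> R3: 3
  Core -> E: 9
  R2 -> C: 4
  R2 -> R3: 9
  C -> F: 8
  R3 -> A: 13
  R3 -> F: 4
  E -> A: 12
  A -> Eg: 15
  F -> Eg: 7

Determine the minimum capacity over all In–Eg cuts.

18

Augment In→D→C→F→Eg: bottleneck 4, flow now 4.
Augment In→Core→C→F→Eg: bottleneck 3, flow now 7.
Augment In→Core→R3→A→Eg: bottleneck 3, flow now 10.
Augment In→Core→E→A→Eg: bottleneck 2, flow now 12.
Augment In→R2→R3→A→Eg: bottleneck 6, flow now 18.
No augmenting path remains; maximum flow = 18.
By max-flow min-cut, the minimum cut capacity equals the max flow.
In the residual graph, reachable from In: {In}.
Min-cut edges: In→D (4), In→Core (8), In→R2 (6); capacity 4 + 8 + 6 = 18.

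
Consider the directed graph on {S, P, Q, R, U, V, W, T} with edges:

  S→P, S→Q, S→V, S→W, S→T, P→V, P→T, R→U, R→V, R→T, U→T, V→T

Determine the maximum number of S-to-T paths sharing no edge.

Assign every edge capacity 1; by Menger, the answer equals the max flow.
Path S→T (+1); total 1.
Path S→P→T (+1); total 2.
Path S→V→T (+1); total 3.
No residual S→T path; max flow = 3.
Certifying cut of size 3: {S→P, S→T, S→V}.

3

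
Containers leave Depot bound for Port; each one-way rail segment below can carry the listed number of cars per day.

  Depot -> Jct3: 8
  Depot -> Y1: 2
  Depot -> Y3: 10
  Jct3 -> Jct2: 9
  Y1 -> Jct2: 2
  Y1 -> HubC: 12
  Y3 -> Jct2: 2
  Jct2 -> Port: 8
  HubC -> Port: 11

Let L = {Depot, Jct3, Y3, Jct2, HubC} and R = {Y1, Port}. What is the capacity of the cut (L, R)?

Edges leaving {Depot, Jct3, Y3, Jct2, HubC}: Depot→Y1 (2), Jct2→Port (8), HubC→Port (11).
Cut capacity = 2 + 8 + 11 = 21.

21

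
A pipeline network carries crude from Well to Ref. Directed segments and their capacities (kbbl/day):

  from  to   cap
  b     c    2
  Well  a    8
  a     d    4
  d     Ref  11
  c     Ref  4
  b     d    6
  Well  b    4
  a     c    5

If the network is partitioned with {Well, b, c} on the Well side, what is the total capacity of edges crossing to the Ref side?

Edges leaving {Well, b, c}: Well→a (8), b→d (6), c→Ref (4).
Cut capacity = 8 + 6 + 4 = 18.

18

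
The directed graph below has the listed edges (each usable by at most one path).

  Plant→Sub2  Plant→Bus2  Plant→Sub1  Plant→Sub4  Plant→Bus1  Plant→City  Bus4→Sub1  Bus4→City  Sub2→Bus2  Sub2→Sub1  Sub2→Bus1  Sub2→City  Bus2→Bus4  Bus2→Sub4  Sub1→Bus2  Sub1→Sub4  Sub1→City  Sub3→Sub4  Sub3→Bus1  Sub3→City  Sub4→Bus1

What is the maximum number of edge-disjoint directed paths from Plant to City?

4

Assign every edge capacity 1; by Menger, the answer equals the max flow.
Path Plant→City (+1); total 1.
Path Plant→Sub2→City (+1); total 2.
Path Plant→Sub1→City (+1); total 3.
Path Plant→Bus2→Bus4→City (+1); total 4.
No residual Plant→City path; max flow = 4.
Certifying cut of size 4: {Plant→Bus2, Plant→City, Plant→Sub1, Plant→Sub2}.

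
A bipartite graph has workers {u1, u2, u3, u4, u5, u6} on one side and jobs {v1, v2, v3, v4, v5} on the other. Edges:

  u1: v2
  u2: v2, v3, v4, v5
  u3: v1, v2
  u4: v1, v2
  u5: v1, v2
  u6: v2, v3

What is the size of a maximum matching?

4

Unit-capacity flow: source→left, listed edges, right→sink; max matching = max flow.
Augmenting path u1→v2 (+1); matched 1.
Augmenting path u2→v3 (+1); matched 2.
Augmenting path u3→v1 (+1); matched 3.
Augmenting path u6→v3→u2→v4 (+1); matched 4.
No augmenting path remains; maximum matching = 4.
König certificate: {u2, u6, v1, v2} is a vertex cover of size 4 (every listed pair touches it), so no matching can be larger.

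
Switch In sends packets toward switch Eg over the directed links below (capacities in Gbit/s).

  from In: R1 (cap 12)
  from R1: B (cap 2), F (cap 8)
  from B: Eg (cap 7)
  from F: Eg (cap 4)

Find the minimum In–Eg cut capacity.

6

Augment In→R1→B→Eg: bottleneck 2, flow now 2.
Augment In→R1→F→Eg: bottleneck 4, flow now 6.
No augmenting path remains; maximum flow = 6.
By max-flow min-cut, the minimum cut capacity equals the max flow.
In the residual graph, reachable from In: {In, R1, F}.
Min-cut edges: R1→B (2), F→Eg (4); capacity 2 + 4 = 6.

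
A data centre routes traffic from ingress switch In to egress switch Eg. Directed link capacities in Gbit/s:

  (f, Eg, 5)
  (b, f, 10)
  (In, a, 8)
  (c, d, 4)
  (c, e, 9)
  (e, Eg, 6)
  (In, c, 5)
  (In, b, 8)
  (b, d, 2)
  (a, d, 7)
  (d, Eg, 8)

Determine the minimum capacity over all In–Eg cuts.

18

Augment In→a→d→Eg: bottleneck 7, flow now 7.
Augment In→b→d→Eg: bottleneck 1, flow now 8.
Augment In→b→f→Eg: bottleneck 5, flow now 13.
Augment In→c→e→Eg: bottleneck 5, flow now 18.
No augmenting path remains; maximum flow = 18.
By max-flow min-cut, the minimum cut capacity equals the max flow.
In the residual graph, reachable from In: {In, a, b, d, f}.
Min-cut edges: In→c (5), d→Eg (8), f→Eg (5); capacity 5 + 8 + 5 = 18.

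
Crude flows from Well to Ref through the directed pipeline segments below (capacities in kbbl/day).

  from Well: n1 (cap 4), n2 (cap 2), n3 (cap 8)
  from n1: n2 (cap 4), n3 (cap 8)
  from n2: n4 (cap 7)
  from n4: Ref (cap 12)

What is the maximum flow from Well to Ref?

Augment Well→n2→n4→Ref: bottleneck 2, flow now 2.
Augment Well→n1→n2→n4→Ref: bottleneck 4, flow now 6.
No augmenting path remains; maximum flow = 6.
In the residual graph, reachable from Well: {Well, n3}.
Min-cut edges: Well→n1 (4), Well→n2 (2); capacity 4 + 2 = 6.
This cut is saturated, so no flow can exceed 6.

6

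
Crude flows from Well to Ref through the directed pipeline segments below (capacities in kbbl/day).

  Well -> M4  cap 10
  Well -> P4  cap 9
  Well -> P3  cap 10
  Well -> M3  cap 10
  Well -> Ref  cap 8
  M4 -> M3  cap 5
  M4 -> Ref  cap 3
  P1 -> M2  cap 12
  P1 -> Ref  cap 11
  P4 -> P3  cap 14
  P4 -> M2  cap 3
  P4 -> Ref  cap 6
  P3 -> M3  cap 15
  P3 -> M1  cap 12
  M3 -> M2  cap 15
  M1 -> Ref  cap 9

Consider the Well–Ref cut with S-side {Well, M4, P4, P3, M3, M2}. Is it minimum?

Given cut capacity: 8 + 3 + 6 + 12 = 29.
Augment Well→Ref: bottleneck 8, flow now 8.
Augment Well→M4→Ref: bottleneck 3, flow now 11.
Augment Well→P4→Ref: bottleneck 6, flow now 17.
Augment Well→P3→M1→Ref: bottleneck 9, flow now 26.
No augmenting path remains; maximum flow = 26.
In the residual graph, reachable from Well: {Well, M4, P4, P3, M3, M1, M2}.
Min-cut edges: Well→Ref (8), M4→Ref (3), P4→Ref (6), M1→Ref (9); capacity 8 + 3 + 6 + 9 = 26.
Cut capacity 29 exceeds the max flow 26, so it is not minimum.

No — its capacity is 29, but the minimum cut has capacity 26.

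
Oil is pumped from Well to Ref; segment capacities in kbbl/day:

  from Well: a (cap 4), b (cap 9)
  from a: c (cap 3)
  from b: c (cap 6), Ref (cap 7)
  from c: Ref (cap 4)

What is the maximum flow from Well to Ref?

11

Augment Well→b→Ref: bottleneck 7, flow now 7.
Augment Well→a→c→Ref: bottleneck 3, flow now 10.
Augment Well→b→c→Ref: bottleneck 1, flow now 11.
No augmenting path remains; maximum flow = 11.
In the residual graph, reachable from Well: {Well, a, b, c}.
Min-cut edges: b→Ref (7), c→Ref (4); capacity 7 + 4 = 11.
This cut is saturated, so no flow can exceed 11.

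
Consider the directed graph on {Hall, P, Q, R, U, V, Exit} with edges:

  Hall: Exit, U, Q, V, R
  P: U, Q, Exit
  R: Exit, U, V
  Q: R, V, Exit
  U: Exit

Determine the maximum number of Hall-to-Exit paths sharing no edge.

Assign every edge capacity 1; by Menger, the answer equals the max flow.
Path Hall→Exit (+1); total 1.
Path Hall→Q→Exit (+1); total 2.
Path Hall→R→Exit (+1); total 3.
Path Hall→U→Exit (+1); total 4.
No residual Hall→Exit path; max flow = 4.
Certifying cut of size 4: {Hall→Exit, Hall→Q, Hall→R, Hall→U}.

4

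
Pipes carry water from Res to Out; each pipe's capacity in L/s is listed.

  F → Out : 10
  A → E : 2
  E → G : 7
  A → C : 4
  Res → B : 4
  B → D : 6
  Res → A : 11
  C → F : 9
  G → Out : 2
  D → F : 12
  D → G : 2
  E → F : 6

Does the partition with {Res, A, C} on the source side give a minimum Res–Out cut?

Given cut capacity: 4 + 2 + 9 = 15.
Augment Res→A→C→F→Out: bottleneck 4, flow now 4.
Augment Res→A→E→F→Out: bottleneck 2, flow now 6.
Augment Res→B→D→F→Out: bottleneck 4, flow now 10.
No augmenting path remains; maximum flow = 10.
In the residual graph, reachable from Res: {Res, A}.
Min-cut edges: Res→B (4), A→C (4), A→E (2); capacity 4 + 4 + 2 = 10.
Cut capacity 15 exceeds the max flow 10, so it is not minimum.

No — its capacity is 15, but the minimum cut has capacity 10.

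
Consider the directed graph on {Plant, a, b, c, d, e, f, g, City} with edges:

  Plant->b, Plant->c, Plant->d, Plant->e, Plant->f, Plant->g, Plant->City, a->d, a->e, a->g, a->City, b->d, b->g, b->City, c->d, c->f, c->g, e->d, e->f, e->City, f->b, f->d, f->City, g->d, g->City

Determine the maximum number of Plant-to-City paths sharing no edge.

5

Assign every edge capacity 1; by Menger, the answer equals the max flow.
Path Plant→City (+1); total 1.
Path Plant→b→City (+1); total 2.
Path Plant→e→City (+1); total 3.
Path Plant→f→City (+1); total 4.
Path Plant→g→City (+1); total 5.
No residual Plant→City path; max flow = 5.
Certifying cut of size 5: {Plant→City, Plant→e, b→City, f→City, g→City}.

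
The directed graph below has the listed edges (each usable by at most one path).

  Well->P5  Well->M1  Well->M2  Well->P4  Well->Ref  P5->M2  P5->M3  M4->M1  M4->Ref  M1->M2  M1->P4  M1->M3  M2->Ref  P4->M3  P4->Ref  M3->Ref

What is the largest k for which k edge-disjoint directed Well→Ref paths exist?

Assign every edge capacity 1; by Menger, the answer equals the max flow.
Path Well→Ref (+1); total 1.
Path Well→M2→Ref (+1); total 2.
Path Well→P4→Ref (+1); total 3.
Path Well→P5→M3→Ref (+1); total 4.
No residual Well→Ref path; max flow = 4.
Certifying cut of size 4: {M2→Ref, M3→Ref, P4→Ref, Well→Ref}.

4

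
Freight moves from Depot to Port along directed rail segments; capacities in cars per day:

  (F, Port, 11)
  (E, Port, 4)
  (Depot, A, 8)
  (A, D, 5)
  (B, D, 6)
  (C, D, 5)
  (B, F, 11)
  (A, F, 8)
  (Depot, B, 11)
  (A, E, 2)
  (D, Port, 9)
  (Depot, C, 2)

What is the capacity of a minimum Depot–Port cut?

Augment Depot→A→D→Port: bottleneck 5, flow now 5.
Augment Depot→A→E→Port: bottleneck 2, flow now 7.
Augment Depot→A→F→Port: bottleneck 1, flow now 8.
Augment Depot→B→D→Port: bottleneck 4, flow now 12.
Augment Depot→B→F→Port: bottleneck 7, flow now 19.
Augment Depot→C→D→A→F→Port: bottleneck 2, flow now 21. (uses reverse residual edge)
No augmenting path remains; maximum flow = 21.
By max-flow min-cut, the minimum cut capacity equals the max flow.
In the residual graph, reachable from Depot: {Depot}.
Min-cut edges: Depot→A (8), Depot→B (11), Depot→C (2); capacity 8 + 11 + 2 = 21.

21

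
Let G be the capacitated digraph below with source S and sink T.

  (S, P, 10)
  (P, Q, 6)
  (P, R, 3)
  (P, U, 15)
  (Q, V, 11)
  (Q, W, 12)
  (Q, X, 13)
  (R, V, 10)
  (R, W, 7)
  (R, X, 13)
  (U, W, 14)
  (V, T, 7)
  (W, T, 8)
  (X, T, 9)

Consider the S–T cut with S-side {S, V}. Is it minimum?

Given cut capacity: 10 + 7 = 17.
Augment S→P→Q→V→T: bottleneck 6, flow now 6.
Augment S→P→R→V→T: bottleneck 1, flow now 7.
Augment S→P→R→W→T: bottleneck 2, flow now 9.
Augment S→P→U→W→T: bottleneck 1, flow now 10.
No augmenting path remains; maximum flow = 10.
In the residual graph, reachable from S: {S}.
Min-cut edges: S→P (10); capacity 10 = 10.
Cut capacity 17 exceeds the max flow 10, so it is not minimum.

No — its capacity is 17, but the minimum cut has capacity 10.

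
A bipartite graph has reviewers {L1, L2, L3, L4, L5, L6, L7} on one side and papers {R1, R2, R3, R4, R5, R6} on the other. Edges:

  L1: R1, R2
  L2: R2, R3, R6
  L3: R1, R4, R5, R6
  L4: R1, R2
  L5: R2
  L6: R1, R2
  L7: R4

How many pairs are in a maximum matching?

Unit-capacity flow: source→left, listed edges, right→sink; max matching = max flow.
Augmenting path L1→R1 (+1); matched 1.
Augmenting path L2→R2 (+1); matched 2.
Augmenting path L3→R4 (+1); matched 3.
Augmenting path L4→R2→L2→R3 (+1); matched 4.
Augmenting path L7→R4→L3→R5 (+1); matched 5.
No augmenting path remains; maximum matching = 5.
König certificate: {L2, L3, L7, R1, R2} is a vertex cover of size 5 (every listed pair touches it), so no matching can be larger.

5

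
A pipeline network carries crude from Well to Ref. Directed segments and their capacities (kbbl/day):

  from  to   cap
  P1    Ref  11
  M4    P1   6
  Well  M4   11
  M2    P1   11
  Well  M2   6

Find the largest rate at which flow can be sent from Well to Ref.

11

Augment Well→M4→P1→Ref: bottleneck 6, flow now 6.
Augment Well→M2→P1→Ref: bottleneck 5, flow now 11.
No augmenting path remains; maximum flow = 11.
In the residual graph, reachable from Well: {Well, M4, M2, P1}.
Min-cut edges: P1→Ref (11); capacity 11 = 11.
This cut is saturated, so no flow can exceed 11.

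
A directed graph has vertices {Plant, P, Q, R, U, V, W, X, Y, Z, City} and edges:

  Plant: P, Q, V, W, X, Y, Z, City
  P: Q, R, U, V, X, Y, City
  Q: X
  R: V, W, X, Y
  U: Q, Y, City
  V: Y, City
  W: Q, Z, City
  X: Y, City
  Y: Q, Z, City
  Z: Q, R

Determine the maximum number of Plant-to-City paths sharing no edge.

6

Assign every edge capacity 1; by Menger, the answer equals the max flow.
Path Plant→City (+1); total 1.
Path Plant→P→City (+1); total 2.
Path Plant→V→City (+1); total 3.
Path Plant→W→City (+1); total 4.
Path Plant→X→City (+1); total 5.
Path Plant→Y→City (+1); total 6.
No residual Plant→City path; max flow = 6.
Certifying cut of size 6: {Plant→City, Plant→P, V→City, W→City, X→City, Y→City}.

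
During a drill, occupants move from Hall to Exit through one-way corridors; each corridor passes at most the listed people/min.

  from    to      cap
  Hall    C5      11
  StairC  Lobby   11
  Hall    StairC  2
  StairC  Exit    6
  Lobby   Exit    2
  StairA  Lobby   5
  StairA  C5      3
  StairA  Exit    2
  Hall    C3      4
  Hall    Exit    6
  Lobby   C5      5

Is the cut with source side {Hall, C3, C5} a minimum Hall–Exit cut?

Given cut capacity: 2 + 6 = 8.
Augment Hall→Exit: bottleneck 6, flow now 6.
Augment Hall→StairC→Exit: bottleneck 2, flow now 8.
No augmenting path remains; maximum flow = 8.
Cut capacity 8 equals the max flow, so it is a minimum cut.

Yes — it is a minimum cut (capacity 8).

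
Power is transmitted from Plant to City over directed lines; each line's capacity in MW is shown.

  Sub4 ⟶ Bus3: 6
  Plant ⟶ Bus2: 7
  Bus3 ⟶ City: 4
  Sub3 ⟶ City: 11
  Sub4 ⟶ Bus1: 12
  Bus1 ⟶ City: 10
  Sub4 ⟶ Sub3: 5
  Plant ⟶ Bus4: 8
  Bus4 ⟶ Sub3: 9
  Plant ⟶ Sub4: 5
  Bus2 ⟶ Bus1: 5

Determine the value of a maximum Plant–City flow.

18

Augment Plant→Bus4→Sub3→City: bottleneck 8, flow now 8.
Augment Plant→Bus2→Bus1→City: bottleneck 5, flow now 13.
Augment Plant→Sub4→Bus1→City: bottleneck 5, flow now 18.
No augmenting path remains; maximum flow = 18.
In the residual graph, reachable from Plant: {Plant, Bus2}.
Min-cut edges: Plant→Bus4 (8), Plant→Sub4 (5), Bus2→Bus1 (5); capacity 8 + 5 + 5 = 18.
This cut is saturated, so no flow can exceed 18.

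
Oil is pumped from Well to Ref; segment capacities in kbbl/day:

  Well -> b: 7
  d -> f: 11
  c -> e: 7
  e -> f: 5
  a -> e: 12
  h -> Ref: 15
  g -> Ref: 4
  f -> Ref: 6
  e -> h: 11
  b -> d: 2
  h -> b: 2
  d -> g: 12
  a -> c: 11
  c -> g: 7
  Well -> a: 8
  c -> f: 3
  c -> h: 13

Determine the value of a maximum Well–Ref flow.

10

Augment Well→a→c→f→Ref: bottleneck 3, flow now 3.
Augment Well→a→c→g→Ref: bottleneck 4, flow now 7.
Augment Well→a→c→h→Ref: bottleneck 1, flow now 8.
Augment Well→b→d→f→Ref: bottleneck 2, flow now 10.
No augmenting path remains; maximum flow = 10.
In the residual graph, reachable from Well: {Well, b}.
Min-cut edges: Well→a (8), b→d (2); capacity 8 + 2 = 10.
This cut is saturated, so no flow can exceed 10.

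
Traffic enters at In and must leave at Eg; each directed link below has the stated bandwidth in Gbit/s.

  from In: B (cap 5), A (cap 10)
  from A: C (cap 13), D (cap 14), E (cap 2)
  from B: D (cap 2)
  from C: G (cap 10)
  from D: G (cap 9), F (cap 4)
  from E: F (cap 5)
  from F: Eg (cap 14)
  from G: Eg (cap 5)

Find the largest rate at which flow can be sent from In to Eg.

Augment In→A→C→G→Eg: bottleneck 5, flow now 5.
Augment In→A→D→F→Eg: bottleneck 4, flow now 9.
Augment In→A→E→F→Eg: bottleneck 1, flow now 10.
Augment In→B→D→A→E→F→Eg: bottleneck 1, flow now 11. (uses reverse residual edge)
No augmenting path remains; maximum flow = 11.
In the residual graph, reachable from In: {In, A, B, C, D, G}.
Min-cut edges: A→E (2), D→F (4), G→Eg (5); capacity 2 + 4 + 5 = 11.
This cut is saturated, so no flow can exceed 11.

11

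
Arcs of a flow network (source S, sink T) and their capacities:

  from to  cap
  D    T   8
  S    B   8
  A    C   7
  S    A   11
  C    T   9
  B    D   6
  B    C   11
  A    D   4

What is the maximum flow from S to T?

17

Augment S→A→C→T: bottleneck 7, flow now 7.
Augment S→A→D→T: bottleneck 4, flow now 11.
Augment S→B→C→T: bottleneck 2, flow now 13.
Augment S→B→D→T: bottleneck 4, flow now 17.
No augmenting path remains; maximum flow = 17.
In the residual graph, reachable from S: {S, A, B, C, D}.
Min-cut edges: C→T (9), D→T (8); capacity 9 + 8 = 17.
This cut is saturated, so no flow can exceed 17.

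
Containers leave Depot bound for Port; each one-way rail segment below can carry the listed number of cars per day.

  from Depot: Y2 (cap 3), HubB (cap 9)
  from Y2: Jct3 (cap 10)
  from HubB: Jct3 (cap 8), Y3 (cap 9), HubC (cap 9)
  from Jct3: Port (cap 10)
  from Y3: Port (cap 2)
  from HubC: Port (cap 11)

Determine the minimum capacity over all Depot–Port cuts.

Augment Depot→Y2→Jct3→Port: bottleneck 3, flow now 3.
Augment Depot→HubB→Jct3→Port: bottleneck 7, flow now 10.
Augment Depot→HubB→Y3→Port: bottleneck 2, flow now 12.
No augmenting path remains; maximum flow = 12.
By max-flow min-cut, the minimum cut capacity equals the max flow.
In the residual graph, reachable from Depot: {Depot}.
Min-cut edges: Depot→Y2 (3), Depot→HubB (9); capacity 3 + 9 = 12.

12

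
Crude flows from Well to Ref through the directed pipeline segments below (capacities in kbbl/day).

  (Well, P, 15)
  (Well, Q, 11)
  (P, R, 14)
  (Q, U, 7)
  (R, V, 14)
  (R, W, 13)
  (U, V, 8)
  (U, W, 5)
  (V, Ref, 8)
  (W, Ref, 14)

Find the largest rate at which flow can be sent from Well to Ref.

21

Augment Well→P→R→V→Ref: bottleneck 8, flow now 8.
Augment Well→P→R→W→Ref: bottleneck 6, flow now 14.
Augment Well→Q→U→W→Ref: bottleneck 5, flow now 19.
Augment Well→Q→U→V→R→W→Ref: bottleneck 2, flow now 21. (uses reverse residual edge)
No augmenting path remains; maximum flow = 21.
In the residual graph, reachable from Well: {Well, P, Q}.
Min-cut edges: P→R (14), Q→U (7); capacity 14 + 7 = 21.
This cut is saturated, so no flow can exceed 21.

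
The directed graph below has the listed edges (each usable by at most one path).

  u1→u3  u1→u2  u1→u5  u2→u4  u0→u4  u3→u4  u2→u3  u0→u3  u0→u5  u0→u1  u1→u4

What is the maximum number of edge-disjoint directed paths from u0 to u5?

Assign every edge capacity 1; by Menger, the answer equals the max flow.
Path u0→u5 (+1); total 1.
Path u0→u1→u5 (+1); total 2.
No residual u0→u5 path; max flow = 2.
Certifying cut of size 2: {u0→u1, u0→u5}.

2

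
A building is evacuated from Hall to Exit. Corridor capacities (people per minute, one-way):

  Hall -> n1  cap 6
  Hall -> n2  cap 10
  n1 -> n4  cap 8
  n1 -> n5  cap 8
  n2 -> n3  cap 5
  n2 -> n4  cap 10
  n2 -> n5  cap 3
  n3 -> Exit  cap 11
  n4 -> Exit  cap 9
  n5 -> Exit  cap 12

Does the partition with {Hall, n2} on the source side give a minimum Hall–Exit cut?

No — its capacity is 24, but the minimum cut has capacity 16.

Given cut capacity: 6 + 5 + 10 + 3 = 24.
Augment Hall→n1→n4→Exit: bottleneck 6, flow now 6.
Augment Hall→n2→n3→Exit: bottleneck 5, flow now 11.
Augment Hall→n2→n4→Exit: bottleneck 3, flow now 14.
Augment Hall→n2→n5→Exit: bottleneck 2, flow now 16.
No augmenting path remains; maximum flow = 16.
In the residual graph, reachable from Hall: {Hall}.
Min-cut edges: Hall→n1 (6), Hall→n2 (10); capacity 6 + 10 = 16.
Cut capacity 24 exceeds the max flow 16, so it is not minimum.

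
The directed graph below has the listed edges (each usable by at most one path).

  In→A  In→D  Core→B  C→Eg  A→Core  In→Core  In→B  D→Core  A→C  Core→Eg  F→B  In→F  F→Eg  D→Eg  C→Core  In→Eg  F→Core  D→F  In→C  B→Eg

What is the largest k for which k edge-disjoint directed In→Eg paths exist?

Assign every edge capacity 1; by Menger, the answer equals the max flow.
Path In→Eg (+1); total 1.
Path In→F→Eg (+1); total 2.
Path In→C→Eg (+1); total 3.
Path In→D→Eg (+1); total 4.
Path In→Core→Eg (+1); total 5.
Path In→B→Eg (+1); total 6.
No residual In→Eg path; max flow = 6.
Certifying cut of size 6: {B→Eg, C→Eg, Core→Eg, In→D, In→Eg, In→F}.

6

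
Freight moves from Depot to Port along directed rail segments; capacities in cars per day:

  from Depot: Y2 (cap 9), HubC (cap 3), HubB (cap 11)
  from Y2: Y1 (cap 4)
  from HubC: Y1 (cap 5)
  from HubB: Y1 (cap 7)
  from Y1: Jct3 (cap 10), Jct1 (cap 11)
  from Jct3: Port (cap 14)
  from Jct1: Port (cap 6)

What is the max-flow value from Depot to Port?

Augment Depot→Y2→Y1→Jct3→Port: bottleneck 4, flow now 4.
Augment Depot→HubC→Y1→Jct3→Port: bottleneck 3, flow now 7.
Augment Depot→HubB→Y1→Jct3→Port: bottleneck 3, flow now 10.
Augment Depot→HubB→Y1→Jct1→Port: bottleneck 4, flow now 14.
No augmenting path remains; maximum flow = 14.
In the residual graph, reachable from Depot: {Depot, Y2, HubB}.
Min-cut edges: Depot→HubC (3), Y2→Y1 (4), HubB→Y1 (7); capacity 3 + 4 + 7 = 14.
This cut is saturated, so no flow can exceed 14.

14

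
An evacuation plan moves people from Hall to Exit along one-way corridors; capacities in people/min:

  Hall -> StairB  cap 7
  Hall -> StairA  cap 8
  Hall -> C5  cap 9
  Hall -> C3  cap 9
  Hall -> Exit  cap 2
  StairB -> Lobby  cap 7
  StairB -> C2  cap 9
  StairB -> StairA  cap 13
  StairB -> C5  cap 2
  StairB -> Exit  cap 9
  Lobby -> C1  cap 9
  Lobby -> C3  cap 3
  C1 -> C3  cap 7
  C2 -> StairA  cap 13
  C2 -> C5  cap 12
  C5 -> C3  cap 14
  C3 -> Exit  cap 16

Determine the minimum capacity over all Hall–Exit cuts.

25

Augment Hall→Exit: bottleneck 2, flow now 2.
Augment Hall→StairB→Exit: bottleneck 7, flow now 9.
Augment Hall→C3→Exit: bottleneck 9, flow now 18.
Augment Hall→C5→C3→Exit: bottleneck 7, flow now 25.
No augmenting path remains; maximum flow = 25.
By max-flow min-cut, the minimum cut capacity equals the max flow.
In the residual graph, reachable from Hall: {Hall, StairA, C5, C3}.
Min-cut edges: Hall→StairB (7), Hall→Exit (2), C3→Exit (16); capacity 7 + 2 + 16 = 25.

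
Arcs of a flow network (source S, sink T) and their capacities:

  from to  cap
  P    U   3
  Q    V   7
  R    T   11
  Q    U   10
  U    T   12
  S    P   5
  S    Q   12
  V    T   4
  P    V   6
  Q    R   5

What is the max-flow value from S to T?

Augment S→P→U→T: bottleneck 3, flow now 3.
Augment S→P→V→T: bottleneck 2, flow now 5.
Augment S→Q→R→T: bottleneck 5, flow now 10.
Augment S→Q→U→T: bottleneck 7, flow now 17.
No augmenting path remains; maximum flow = 17.
In the residual graph, reachable from S: {S}.
Min-cut edges: S→P (5), S→Q (12); capacity 5 + 12 = 17.
This cut is saturated, so no flow can exceed 17.

17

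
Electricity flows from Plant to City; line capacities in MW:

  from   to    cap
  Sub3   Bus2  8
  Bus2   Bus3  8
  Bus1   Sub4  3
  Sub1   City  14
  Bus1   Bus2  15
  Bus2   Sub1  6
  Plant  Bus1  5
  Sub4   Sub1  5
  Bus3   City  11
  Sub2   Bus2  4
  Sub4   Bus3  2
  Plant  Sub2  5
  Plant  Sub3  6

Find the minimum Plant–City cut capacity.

Augment Plant→Bus1→Bus2→Bus3→City: bottleneck 5, flow now 5.
Augment Plant→Sub2→Bus2→Bus3→City: bottleneck 3, flow now 8.
Augment Plant→Sub2→Bus2→Sub1→City: bottleneck 1, flow now 9.
Augment Plant→Sub3→Bus2→Sub1→City: bottleneck 5, flow now 14.
Augment Plant→Sub3→Bus2→Bus1→Sub4→Bus3→City: bottleneck 1, flow now 15. (uses reverse residual edge)
No augmenting path remains; maximum flow = 15.
By max-flow min-cut, the minimum cut capacity equals the max flow.
In the residual graph, reachable from Plant: {Plant, Sub2}.
Min-cut edges: Plant→Bus1 (5), Plant→Sub3 (6), Sub2→Bus2 (4); capacity 5 + 6 + 4 = 15.

15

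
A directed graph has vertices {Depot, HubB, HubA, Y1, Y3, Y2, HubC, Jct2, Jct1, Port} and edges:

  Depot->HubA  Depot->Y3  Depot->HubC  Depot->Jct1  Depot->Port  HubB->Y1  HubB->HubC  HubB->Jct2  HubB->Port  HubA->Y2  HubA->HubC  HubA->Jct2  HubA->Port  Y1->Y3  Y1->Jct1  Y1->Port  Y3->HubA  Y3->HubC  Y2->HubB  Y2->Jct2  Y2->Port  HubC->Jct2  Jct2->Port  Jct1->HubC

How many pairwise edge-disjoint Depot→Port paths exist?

4

Assign every edge capacity 1; by Menger, the answer equals the max flow.
Path Depot→Port (+1); total 1.
Path Depot→HubA→Port (+1); total 2.
Path Depot→HubC→Jct2→Port (+1); total 3.
Path Depot→Y3→HubA→Y2→Port (+1); total 4.
No residual Depot→Port path; max flow = 4.
Certifying cut of size 4: {Depot→HubA, Depot→Port, Depot→Y3, HubC→Jct2}.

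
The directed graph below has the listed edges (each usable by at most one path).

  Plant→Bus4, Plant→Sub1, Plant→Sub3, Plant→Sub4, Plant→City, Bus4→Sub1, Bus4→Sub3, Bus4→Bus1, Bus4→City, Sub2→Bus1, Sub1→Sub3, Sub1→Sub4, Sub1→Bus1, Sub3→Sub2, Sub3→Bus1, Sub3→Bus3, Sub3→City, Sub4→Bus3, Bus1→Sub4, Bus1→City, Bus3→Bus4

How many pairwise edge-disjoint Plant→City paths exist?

4

Assign every edge capacity 1; by Menger, the answer equals the max flow.
Path Plant→City (+1); total 1.
Path Plant→Bus4→City (+1); total 2.
Path Plant→Sub3→City (+1); total 3.
Path Plant→Sub1→Bus1→City (+1); total 4.
No residual Plant→City path; max flow = 4.
Certifying cut of size 4: {Bus1→City, Bus4→City, Plant→City, Sub3→City}.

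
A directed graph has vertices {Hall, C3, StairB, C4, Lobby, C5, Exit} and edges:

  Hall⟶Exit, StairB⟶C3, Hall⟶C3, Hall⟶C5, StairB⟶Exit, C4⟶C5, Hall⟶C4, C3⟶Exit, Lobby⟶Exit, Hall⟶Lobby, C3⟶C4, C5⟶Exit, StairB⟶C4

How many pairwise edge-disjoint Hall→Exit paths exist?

Assign every edge capacity 1; by Menger, the answer equals the max flow.
Path Hall→Exit (+1); total 1.
Path Hall→C3→Exit (+1); total 2.
Path Hall→Lobby→Exit (+1); total 3.
Path Hall→C5→Exit (+1); total 4.
No residual Hall→Exit path; max flow = 4.
Certifying cut of size 4: {C5→Exit, Hall→C3, Hall→Exit, Hall→Lobby}.

4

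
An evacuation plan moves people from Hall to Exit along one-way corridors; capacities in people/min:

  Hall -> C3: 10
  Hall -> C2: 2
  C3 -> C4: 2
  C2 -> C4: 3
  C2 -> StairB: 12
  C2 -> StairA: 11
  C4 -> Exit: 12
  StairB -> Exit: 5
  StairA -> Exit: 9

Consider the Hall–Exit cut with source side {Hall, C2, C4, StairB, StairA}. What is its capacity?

Edges leaving {Hall, C2, C4, StairB, StairA}: Hall→C3 (10), C4→Exit (12), StairB→Exit (5), StairA→Exit (9).
Cut capacity = 10 + 12 + 5 + 9 = 36.

36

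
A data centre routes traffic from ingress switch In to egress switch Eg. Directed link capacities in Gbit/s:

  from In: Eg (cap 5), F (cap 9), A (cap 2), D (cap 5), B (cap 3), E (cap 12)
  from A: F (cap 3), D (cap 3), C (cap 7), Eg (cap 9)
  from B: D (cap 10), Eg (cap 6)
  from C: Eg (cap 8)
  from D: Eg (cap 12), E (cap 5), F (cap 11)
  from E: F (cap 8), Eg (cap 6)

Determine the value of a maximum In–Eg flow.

Augment In→Eg: bottleneck 5, flow now 5.
Augment In→A→Eg: bottleneck 2, flow now 7.
Augment In→B→Eg: bottleneck 3, flow now 10.
Augment In→D→Eg: bottleneck 5, flow now 15.
Augment In→E→Eg: bottleneck 6, flow now 21.
No augmenting path remains; maximum flow = 21.
In the residual graph, reachable from In: {In, E, F}.
Min-cut edges: In→A (2), In→B (3), In→D (5), In→Eg (5), E→Eg (6); capacity 2 + 3 + 5 + 5 + 6 = 21.
This cut is saturated, so no flow can exceed 21.

21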